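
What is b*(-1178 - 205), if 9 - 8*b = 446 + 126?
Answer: 778629/8 ≈ 97329.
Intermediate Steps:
b = -563/8 (b = 9/8 - (446 + 126)/8 = 9/8 - ⅛*572 = 9/8 - 143/2 = -563/8 ≈ -70.375)
b*(-1178 - 205) = -563*(-1178 - 205)/8 = -563/8*(-1383) = 778629/8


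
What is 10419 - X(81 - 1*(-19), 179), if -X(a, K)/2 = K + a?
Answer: 10977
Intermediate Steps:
X(a, K) = -2*K - 2*a (X(a, K) = -2*(K + a) = -2*K - 2*a)
10419 - X(81 - 1*(-19), 179) = 10419 - (-2*179 - 2*(81 - 1*(-19))) = 10419 - (-358 - 2*(81 + 19)) = 10419 - (-358 - 2*100) = 10419 - (-358 - 200) = 10419 - 1*(-558) = 10419 + 558 = 10977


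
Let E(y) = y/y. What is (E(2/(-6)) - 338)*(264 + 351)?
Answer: -207255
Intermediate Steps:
E(y) = 1
(E(2/(-6)) - 338)*(264 + 351) = (1 - 338)*(264 + 351) = -337*615 = -207255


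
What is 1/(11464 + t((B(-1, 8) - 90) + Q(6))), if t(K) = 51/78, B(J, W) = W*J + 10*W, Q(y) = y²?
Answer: 26/298081 ≈ 8.7225e-5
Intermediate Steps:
B(J, W) = 10*W + J*W (B(J, W) = J*W + 10*W = 10*W + J*W)
t(K) = 17/26 (t(K) = 51*(1/78) = 17/26)
1/(11464 + t((B(-1, 8) - 90) + Q(6))) = 1/(11464 + 17/26) = 1/(298081/26) = 26/298081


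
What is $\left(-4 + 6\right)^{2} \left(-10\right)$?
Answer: $-40$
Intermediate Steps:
$\left(-4 + 6\right)^{2} \left(-10\right) = 2^{2} \left(-10\right) = 4 \left(-10\right) = -40$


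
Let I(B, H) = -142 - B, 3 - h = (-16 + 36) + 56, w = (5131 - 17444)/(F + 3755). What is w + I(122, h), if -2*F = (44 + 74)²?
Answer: -834335/3207 ≈ -260.16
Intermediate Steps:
F = -6962 (F = -(44 + 74)²/2 = -½*118² = -½*13924 = -6962)
w = 12313/3207 (w = (5131 - 17444)/(-6962 + 3755) = -12313/(-3207) = -12313*(-1/3207) = 12313/3207 ≈ 3.8394)
h = -73 (h = 3 - ((-16 + 36) + 56) = 3 - (20 + 56) = 3 - 1*76 = 3 - 76 = -73)
w + I(122, h) = 12313/3207 + (-142 - 1*122) = 12313/3207 + (-142 - 122) = 12313/3207 - 264 = -834335/3207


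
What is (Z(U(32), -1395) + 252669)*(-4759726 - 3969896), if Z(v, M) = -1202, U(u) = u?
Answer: -2195211855474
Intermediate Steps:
(Z(U(32), -1395) + 252669)*(-4759726 - 3969896) = (-1202 + 252669)*(-4759726 - 3969896) = 251467*(-8729622) = -2195211855474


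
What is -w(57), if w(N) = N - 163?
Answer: 106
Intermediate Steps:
w(N) = -163 + N
-w(57) = -(-163 + 57) = -1*(-106) = 106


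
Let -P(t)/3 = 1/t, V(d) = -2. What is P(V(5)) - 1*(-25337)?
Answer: 50677/2 ≈ 25339.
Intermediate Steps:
P(t) = -3/t
P(V(5)) - 1*(-25337) = -3/(-2) - 1*(-25337) = -3*(-½) + 25337 = 3/2 + 25337 = 50677/2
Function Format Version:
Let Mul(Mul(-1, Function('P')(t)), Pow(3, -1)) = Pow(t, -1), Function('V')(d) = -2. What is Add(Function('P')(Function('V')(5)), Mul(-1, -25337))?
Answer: Rational(50677, 2) ≈ 25339.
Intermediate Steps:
Function('P')(t) = Mul(-3, Pow(t, -1))
Add(Function('P')(Function('V')(5)), Mul(-1, -25337)) = Add(Mul(-3, Pow(-2, -1)), Mul(-1, -25337)) = Add(Mul(-3, Rational(-1, 2)), 25337) = Add(Rational(3, 2), 25337) = Rational(50677, 2)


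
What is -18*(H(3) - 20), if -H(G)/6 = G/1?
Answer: 684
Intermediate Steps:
H(G) = -6*G (H(G) = -6*G/1 = -6*G)
-18*(H(3) - 20) = -18*(-6*3 - 20) = -18*(-18 - 20) = -18*(-38) = 684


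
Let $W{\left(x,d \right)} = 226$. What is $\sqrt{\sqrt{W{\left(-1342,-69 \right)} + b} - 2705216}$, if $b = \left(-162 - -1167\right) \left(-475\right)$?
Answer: $\sqrt{-2705216 + i \sqrt{477149}} \approx 0.21 + 1644.8 i$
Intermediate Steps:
$b = -477375$ ($b = \left(-162 + 1167\right) \left(-475\right) = 1005 \left(-475\right) = -477375$)
$\sqrt{\sqrt{W{\left(-1342,-69 \right)} + b} - 2705216} = \sqrt{\sqrt{226 - 477375} - 2705216} = \sqrt{\sqrt{-477149} - 2705216} = \sqrt{i \sqrt{477149} - 2705216} = \sqrt{-2705216 + i \sqrt{477149}}$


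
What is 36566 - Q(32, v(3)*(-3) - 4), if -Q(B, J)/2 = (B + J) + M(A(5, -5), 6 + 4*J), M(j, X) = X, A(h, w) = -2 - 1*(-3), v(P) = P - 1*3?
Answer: 36602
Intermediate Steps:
v(P) = -3 + P (v(P) = P - 3 = -3 + P)
A(h, w) = 1 (A(h, w) = -2 + 3 = 1)
Q(B, J) = -12 - 10*J - 2*B (Q(B, J) = -2*((B + J) + (6 + 4*J)) = -2*(6 + B + 5*J) = -12 - 10*J - 2*B)
36566 - Q(32, v(3)*(-3) - 4) = 36566 - (-12 - 10*((-3 + 3)*(-3) - 4) - 2*32) = 36566 - (-12 - 10*(0*(-3) - 4) - 64) = 36566 - (-12 - 10*(0 - 4) - 64) = 36566 - (-12 - 10*(-4) - 64) = 36566 - (-12 + 40 - 64) = 36566 - 1*(-36) = 36566 + 36 = 36602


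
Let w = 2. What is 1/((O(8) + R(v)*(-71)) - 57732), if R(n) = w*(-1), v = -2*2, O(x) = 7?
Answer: -1/57583 ≈ -1.7366e-5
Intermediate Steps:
v = -4
R(n) = -2 (R(n) = 2*(-1) = -2)
1/((O(8) + R(v)*(-71)) - 57732) = 1/((7 - 2*(-71)) - 57732) = 1/((7 + 142) - 57732) = 1/(149 - 57732) = 1/(-57583) = -1/57583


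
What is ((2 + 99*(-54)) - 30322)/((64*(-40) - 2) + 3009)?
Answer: -35666/447 ≈ -79.790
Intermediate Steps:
((2 + 99*(-54)) - 30322)/((64*(-40) - 2) + 3009) = ((2 - 5346) - 30322)/((-2560 - 2) + 3009) = (-5344 - 30322)/(-2562 + 3009) = -35666/447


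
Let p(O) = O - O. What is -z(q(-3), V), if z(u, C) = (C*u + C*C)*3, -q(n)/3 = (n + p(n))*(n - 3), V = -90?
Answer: -38880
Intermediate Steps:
p(O) = 0
q(n) = -3*n*(-3 + n) (q(n) = -3*(n + 0)*(n - 3) = -3*n*(-3 + n))
z(u, C) = 3*C² + 3*C*u (z(u, C) = (C*u + C²)*3 = (C² + C*u)*3 = 3*C² + 3*C*u)
-z(q(-3), V) = -3*(-90)*(-90 + 3*(-3)*(3 - 1*(-3))) = -3*(-90)*(-90 + 3*(-3)*(3 + 3)) = -3*(-90)*(-90 + 3*(-3)*6) = -3*(-90)*(-90 - 54) = -3*(-90)*(-144) = -1*38880 = -38880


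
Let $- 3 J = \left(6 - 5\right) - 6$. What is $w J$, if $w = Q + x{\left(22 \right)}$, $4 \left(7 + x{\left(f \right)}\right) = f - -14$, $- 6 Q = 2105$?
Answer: $- \frac{10465}{18} \approx -581.39$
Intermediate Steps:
$Q = - \frac{2105}{6}$ ($Q = \left(- \frac{1}{6}\right) 2105 = - \frac{2105}{6} \approx -350.83$)
$x{\left(f \right)} = - \frac{7}{2} + \frac{f}{4}$ ($x{\left(f \right)} = -7 + \frac{f - -14}{4} = -7 + \frac{f + 14}{4} = -7 + \frac{14 + f}{4} = -7 + \left(\frac{7}{2} + \frac{f}{4}\right) = - \frac{7}{2} + \frac{f}{4}$)
$w = - \frac{2093}{6}$ ($w = - \frac{2105}{6} + \left(- \frac{7}{2} + \frac{1}{4} \cdot 22\right) = - \frac{2105}{6} + \left(- \frac{7}{2} + \frac{11}{2}\right) = - \frac{2105}{6} + 2 = - \frac{2093}{6} \approx -348.83$)
$J = \frac{5}{3}$ ($J = - \frac{\left(6 - 5\right) - 6}{3} = - \frac{1 - 6}{3} = \left(- \frac{1}{3}\right) \left(-5\right) = \frac{5}{3} \approx 1.6667$)
$w J = \left(- \frac{2093}{6}\right) \frac{5}{3} = - \frac{10465}{18}$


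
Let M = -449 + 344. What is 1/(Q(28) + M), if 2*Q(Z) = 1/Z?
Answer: -56/5879 ≈ -0.0095254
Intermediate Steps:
Q(Z) = 1/(2*Z)
M = -105
1/(Q(28) + M) = 1/((1/2)/28 - 105) = 1/((1/2)*(1/28) - 105) = 1/(1/56 - 105) = 1/(-5879/56) = -56/5879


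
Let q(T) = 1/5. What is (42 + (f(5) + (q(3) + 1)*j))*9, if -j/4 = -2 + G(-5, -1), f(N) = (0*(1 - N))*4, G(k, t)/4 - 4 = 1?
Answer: -1998/5 ≈ -399.60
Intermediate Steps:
G(k, t) = 20 (G(k, t) = 16 + 4*1 = 16 + 4 = 20)
f(N) = 0 (f(N) = 0*4 = 0)
q(T) = ⅕
j = -72 (j = -4*(-2 + 20) = -4*18 = -72)
(42 + (f(5) + (q(3) + 1)*j))*9 = (42 + (0 + (⅕ + 1)*(-72)))*9 = (42 + (0 + (6/5)*(-72)))*9 = (42 + (0 - 432/5))*9 = (42 - 432/5)*9 = -222/5*9 = -1998/5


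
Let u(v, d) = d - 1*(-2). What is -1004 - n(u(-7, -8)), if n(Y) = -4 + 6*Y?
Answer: -964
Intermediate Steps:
u(v, d) = 2 + d (u(v, d) = d + 2 = 2 + d)
-1004 - n(u(-7, -8)) = -1004 - (-4 + 6*(2 - 8)) = -1004 - (-4 + 6*(-6)) = -1004 - (-4 - 36) = -1004 - 1*(-40) = -1004 + 40 = -964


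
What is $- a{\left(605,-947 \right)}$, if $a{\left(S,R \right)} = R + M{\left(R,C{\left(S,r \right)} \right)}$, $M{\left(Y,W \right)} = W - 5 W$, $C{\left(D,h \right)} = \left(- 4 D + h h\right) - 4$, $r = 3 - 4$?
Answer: $-8745$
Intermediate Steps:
$r = -1$ ($r = 3 - 4 = -1$)
$C{\left(D,h \right)} = -4 + h^{2} - 4 D$ ($C{\left(D,h \right)} = \left(- 4 D + h^{2}\right) - 4 = \left(h^{2} - 4 D\right) - 4 = -4 + h^{2} - 4 D$)
$M{\left(Y,W \right)} = - 4 W$
$a{\left(S,R \right)} = 12 + R + 16 S$ ($a{\left(S,R \right)} = R - 4 \left(-4 + \left(-1\right)^{2} - 4 S\right) = R - 4 \left(-4 + 1 - 4 S\right) = R - 4 \left(-3 - 4 S\right) = R + \left(12 + 16 S\right) = 12 + R + 16 S$)
$- a{\left(605,-947 \right)} = - (12 - 947 + 16 \cdot 605) = - (12 - 947 + 9680) = \left(-1\right) 8745 = -8745$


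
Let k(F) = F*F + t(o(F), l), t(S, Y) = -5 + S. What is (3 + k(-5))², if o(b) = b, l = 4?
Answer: 324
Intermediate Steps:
k(F) = -5 + F + F² (k(F) = F*F + (-5 + F) = F² + (-5 + F) = -5 + F + F²)
(3 + k(-5))² = (3 + (-5 - 5 + (-5)²))² = (3 + (-5 - 5 + 25))² = (3 + 15)² = 18² = 324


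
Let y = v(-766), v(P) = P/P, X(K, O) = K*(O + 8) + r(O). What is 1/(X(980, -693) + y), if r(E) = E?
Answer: -1/671992 ≈ -1.4881e-6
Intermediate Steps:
X(K, O) = O + K*(8 + O) (X(K, O) = K*(O + 8) + O = K*(8 + O) + O = O + K*(8 + O))
v(P) = 1
y = 1
1/(X(980, -693) + y) = 1/((-693 + 8*980 + 980*(-693)) + 1) = 1/((-693 + 7840 - 679140) + 1) = 1/(-671993 + 1) = 1/(-671992) = -1/671992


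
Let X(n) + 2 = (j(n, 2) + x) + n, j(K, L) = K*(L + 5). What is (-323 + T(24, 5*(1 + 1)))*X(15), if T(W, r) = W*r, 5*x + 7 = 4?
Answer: -48721/5 ≈ -9744.2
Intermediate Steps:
x = -⅗ (x = -7/5 + (⅕)*4 = -7/5 + ⅘ = -⅗ ≈ -0.60000)
j(K, L) = K*(5 + L)
X(n) = -13/5 + 8*n (X(n) = -2 + ((n*(5 + 2) - ⅗) + n) = -2 + ((n*7 - ⅗) + n) = -2 + ((7*n - ⅗) + n) = -2 + ((-⅗ + 7*n) + n) = -2 + (-⅗ + 8*n) = -13/5 + 8*n)
(-323 + T(24, 5*(1 + 1)))*X(15) = (-323 + 24*(5*(1 + 1)))*(-13/5 + 8*15) = (-323 + 24*(5*2))*(-13/5 + 120) = (-323 + 24*10)*(587/5) = (-323 + 240)*(587/5) = -83*587/5 = -48721/5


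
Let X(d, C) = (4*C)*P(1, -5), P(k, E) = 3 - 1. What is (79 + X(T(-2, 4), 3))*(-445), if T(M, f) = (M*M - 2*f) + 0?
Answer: -45835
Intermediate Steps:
P(k, E) = 2
T(M, f) = M² - 2*f (T(M, f) = (M² - 2*f) + 0 = M² - 2*f)
X(d, C) = 8*C (X(d, C) = (4*C)*2 = 8*C)
(79 + X(T(-2, 4), 3))*(-445) = (79 + 8*3)*(-445) = (79 + 24)*(-445) = 103*(-445) = -45835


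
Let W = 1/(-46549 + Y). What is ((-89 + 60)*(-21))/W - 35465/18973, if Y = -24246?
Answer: -818004898280/18973 ≈ -4.3114e+7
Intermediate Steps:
W = -1/70795 (W = 1/(-46549 - 24246) = 1/(-70795) = -1/70795 ≈ -1.4125e-5)
((-89 + 60)*(-21))/W - 35465/18973 = ((-89 + 60)*(-21))/(-1/70795) - 35465/18973 = -29*(-21)*(-70795) - 35465*1/18973 = 609*(-70795) - 35465/18973 = -43114155 - 35465/18973 = -818004898280/18973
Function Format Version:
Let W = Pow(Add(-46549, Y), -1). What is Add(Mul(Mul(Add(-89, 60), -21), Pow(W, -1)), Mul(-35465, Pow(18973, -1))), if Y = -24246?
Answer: Rational(-818004898280, 18973) ≈ -4.3114e+7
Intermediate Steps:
W = Rational(-1, 70795) (W = Pow(Add(-46549, -24246), -1) = Pow(-70795, -1) = Rational(-1, 70795) ≈ -1.4125e-5)
Add(Mul(Mul(Add(-89, 60), -21), Pow(W, -1)), Mul(-35465, Pow(18973, -1))) = Add(Mul(Mul(Add(-89, 60), -21), Pow(Rational(-1, 70795), -1)), Mul(-35465, Pow(18973, -1))) = Add(Mul(Mul(-29, -21), -70795), Mul(-35465, Rational(1, 18973))) = Add(Mul(609, -70795), Rational(-35465, 18973)) = Add(-43114155, Rational(-35465, 18973)) = Rational(-818004898280, 18973)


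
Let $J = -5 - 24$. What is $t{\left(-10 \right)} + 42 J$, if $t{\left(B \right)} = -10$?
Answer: $-1228$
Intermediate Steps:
$J = -29$ ($J = -5 - 24 = -29$)
$t{\left(-10 \right)} + 42 J = -10 + 42 \left(-29\right) = -10 - 1218 = -1228$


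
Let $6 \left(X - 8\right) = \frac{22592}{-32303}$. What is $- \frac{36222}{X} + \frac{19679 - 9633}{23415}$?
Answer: $- \frac{41092271568637}{8944249020} \approx -4594.3$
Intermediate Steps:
$X = \frac{763976}{96909}$ ($X = 8 + \frac{22592 \frac{1}{-32303}}{6} = 8 + \frac{22592 \left(- \frac{1}{32303}\right)}{6} = 8 + \frac{1}{6} \left(- \frac{22592}{32303}\right) = 8 - \frac{11296}{96909} = \frac{763976}{96909} \approx 7.8834$)
$- \frac{36222}{X} + \frac{19679 - 9633}{23415} = - \frac{36222}{\frac{763976}{96909}} + \frac{19679 - 9633}{23415} = \left(-36222\right) \frac{96909}{763976} + \left(19679 - 9633\right) \frac{1}{23415} = - \frac{1755118899}{381988} + 10046 \cdot \frac{1}{23415} = - \frac{1755118899}{381988} + \frac{10046}{23415} = - \frac{41092271568637}{8944249020}$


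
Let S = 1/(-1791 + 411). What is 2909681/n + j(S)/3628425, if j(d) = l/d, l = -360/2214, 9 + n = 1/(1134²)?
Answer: -543062268079724788/1679758018611 ≈ -3.2330e+5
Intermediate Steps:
n = -11573603/1285956 (n = -9 + 1/(1134²) = -9 + 1/1285956 = -11573603/1285956 ≈ -9.0000)
S = -1/1380 (S = 1/(-1380) = -1/1380 ≈ -0.00072464)
l = -20/123 (l = -360*1/2214 = -20/123 ≈ -0.16260)
j(d) = -20/(123*d)
2909681/n + j(S)/3628425 = 2909681/(-11573603/1285956) - 20/(123*(-1/1380))/3628425 = 2909681*(-1285956/11573603) - 20/123*(-1380)*(1/3628425) = -3741721740036/11573603 + (9200/41)*(1/3628425) = -3741721740036/11573603 + 368/5950617 = -543062268079724788/1679758018611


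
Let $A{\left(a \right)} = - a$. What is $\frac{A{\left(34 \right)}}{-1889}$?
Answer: $\frac{34}{1889} \approx 0.017999$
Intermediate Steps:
$\frac{A{\left(34 \right)}}{-1889} = \frac{\left(-1\right) 34}{-1889} = \left(-34\right) \left(- \frac{1}{1889}\right) = \frac{34}{1889}$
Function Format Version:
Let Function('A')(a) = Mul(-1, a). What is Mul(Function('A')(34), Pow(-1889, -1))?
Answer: Rational(34, 1889) ≈ 0.017999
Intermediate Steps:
Mul(Function('A')(34), Pow(-1889, -1)) = Mul(Mul(-1, 34), Pow(-1889, -1)) = Mul(-34, Rational(-1, 1889)) = Rational(34, 1889)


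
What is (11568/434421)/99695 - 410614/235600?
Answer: -592784200796951/340124737859400 ≈ -1.7428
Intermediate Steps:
(11568/434421)/99695 - 410614/235600 = (11568*(1/434421))*(1/99695) - 410614*1/235600 = (3856/144807)*(1/99695) - 205307/117800 = 3856/14436533865 - 205307/117800 = -592784200796951/340124737859400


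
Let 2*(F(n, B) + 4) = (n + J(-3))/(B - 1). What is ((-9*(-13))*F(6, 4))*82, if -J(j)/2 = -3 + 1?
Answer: -22386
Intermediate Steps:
J(j) = 4 (J(j) = -2*(-3 + 1) = -2*(-2) = 4)
F(n, B) = -4 + (4 + n)/(2*(-1 + B)) (F(n, B) = -4 + ((n + 4)/(B - 1))/2 = -4 + ((4 + n)/(-1 + B))/2 = -4 + (4 + n)/(2*(-1 + B)))
((-9*(-13))*F(6, 4))*82 = ((-9*(-13))*((12 + 6 - 8*4)/(2*(-1 + 4))))*82 = (117*((½)*(12 + 6 - 32)/3))*82 = (117*((½)*(⅓)*(-14)))*82 = (117*(-7/3))*82 = -273*82 = -22386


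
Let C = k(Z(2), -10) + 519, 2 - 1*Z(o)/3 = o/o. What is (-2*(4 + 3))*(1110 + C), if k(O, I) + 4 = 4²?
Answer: -22974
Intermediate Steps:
Z(o) = 3 (Z(o) = 6 - 3*o/o = 6 - 3*1 = 6 - 3 = 3)
k(O, I) = 12 (k(O, I) = -4 + 4² = -4 + 16 = 12)
C = 531 (C = 12 + 519 = 531)
(-2*(4 + 3))*(1110 + C) = (-2*(4 + 3))*(1110 + 531) = -2*7*1641 = -14*1641 = -22974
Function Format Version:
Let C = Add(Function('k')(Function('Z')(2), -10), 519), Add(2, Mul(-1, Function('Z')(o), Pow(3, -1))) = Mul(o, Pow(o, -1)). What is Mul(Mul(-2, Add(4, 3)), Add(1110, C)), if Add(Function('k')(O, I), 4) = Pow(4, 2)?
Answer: -22974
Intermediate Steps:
Function('Z')(o) = 3 (Function('Z')(o) = Add(6, Mul(-3, Mul(o, Pow(o, -1)))) = Add(6, Mul(-3, 1)) = Add(6, -3) = 3)
Function('k')(O, I) = 12 (Function('k')(O, I) = Add(-4, Pow(4, 2)) = Add(-4, 16) = 12)
C = 531 (C = Add(12, 519) = 531)
Mul(Mul(-2, Add(4, 3)), Add(1110, C)) = Mul(Mul(-2, Add(4, 3)), Add(1110, 531)) = Mul(Mul(-2, 7), 1641) = Mul(-14, 1641) = -22974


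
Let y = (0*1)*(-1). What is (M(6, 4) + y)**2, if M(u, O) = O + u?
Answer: 100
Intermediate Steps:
y = 0 (y = 0*(-1) = 0)
(M(6, 4) + y)**2 = ((4 + 6) + 0)**2 = (10 + 0)**2 = 10**2 = 100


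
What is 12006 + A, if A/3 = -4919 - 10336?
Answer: -33759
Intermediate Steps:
A = -45765 (A = 3*(-4919 - 10336) = 3*(-15255) = -45765)
12006 + A = 12006 - 45765 = -33759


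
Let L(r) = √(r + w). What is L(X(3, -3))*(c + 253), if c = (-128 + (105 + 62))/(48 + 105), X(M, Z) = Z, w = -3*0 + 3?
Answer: 0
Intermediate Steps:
w = 3 (w = 0 + 3 = 3)
L(r) = √(3 + r) (L(r) = √(r + 3) = √(3 + r))
c = 13/51 (c = (-128 + 167)/153 = 39*(1/153) = 13/51 ≈ 0.25490)
L(X(3, -3))*(c + 253) = √(3 - 3)*(13/51 + 253) = √0*(12916/51) = 0*(12916/51) = 0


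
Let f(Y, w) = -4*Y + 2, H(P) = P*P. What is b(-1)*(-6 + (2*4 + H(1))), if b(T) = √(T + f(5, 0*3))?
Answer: 3*I*√19 ≈ 13.077*I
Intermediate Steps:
H(P) = P²
f(Y, w) = 2 - 4*Y
b(T) = √(-18 + T) (b(T) = √(T + (2 - 4*5)) = √(T + (2 - 20)) = √(T - 18) = √(-18 + T))
b(-1)*(-6 + (2*4 + H(1))) = √(-18 - 1)*(-6 + (2*4 + 1²)) = √(-19)*(-6 + (8 + 1)) = (I*√19)*(-6 + 9) = (I*√19)*3 = 3*I*√19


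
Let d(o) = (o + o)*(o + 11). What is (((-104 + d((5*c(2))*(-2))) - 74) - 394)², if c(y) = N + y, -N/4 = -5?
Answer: 8351766544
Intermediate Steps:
N = 20 (N = -4*(-5) = 20)
c(y) = 20 + y
d(o) = 2*o*(11 + o) (d(o) = (2*o)*(11 + o) = 2*o*(11 + o))
(((-104 + d((5*c(2))*(-2))) - 74) - 394)² = (((-104 + 2*((5*(20 + 2))*(-2))*(11 + (5*(20 + 2))*(-2))) - 74) - 394)² = (((-104 + 2*((5*22)*(-2))*(11 + (5*22)*(-2))) - 74) - 394)² = (((-104 + 2*(110*(-2))*(11 + 110*(-2))) - 74) - 394)² = (((-104 + 2*(-220)*(11 - 220)) - 74) - 394)² = (((-104 + 2*(-220)*(-209)) - 74) - 394)² = (((-104 + 91960) - 74) - 394)² = ((91856 - 74) - 394)² = (91782 - 394)² = 91388² = 8351766544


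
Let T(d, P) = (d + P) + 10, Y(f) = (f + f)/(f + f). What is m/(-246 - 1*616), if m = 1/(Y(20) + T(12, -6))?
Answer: -1/14654 ≈ -6.8241e-5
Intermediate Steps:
Y(f) = 1 (Y(f) = (2*f)/((2*f)) = (2*f)*(1/(2*f)) = 1)
T(d, P) = 10 + P + d (T(d, P) = (P + d) + 10 = 10 + P + d)
m = 1/17 (m = 1/(1 + (10 - 6 + 12)) = 1/(1 + 16) = 1/17 ≈ 0.058824)
m/(-246 - 1*616) = 1/(17*(-246 - 1*616)) = 1/(17*(-246 - 616)) = (1/17)/(-862) = (1/17)*(-1/862) = -1/14654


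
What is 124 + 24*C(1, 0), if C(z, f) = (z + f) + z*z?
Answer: 172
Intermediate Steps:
C(z, f) = f + z + z² (C(z, f) = (f + z) + z² = f + z + z²)
124 + 24*C(1, 0) = 124 + 24*(0 + 1 + 1²) = 124 + 24*(0 + 1 + 1) = 124 + 24*2 = 124 + 48 = 172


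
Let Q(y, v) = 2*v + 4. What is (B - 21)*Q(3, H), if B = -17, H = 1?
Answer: -228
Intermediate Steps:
Q(y, v) = 4 + 2*v
(B - 21)*Q(3, H) = (-17 - 21)*(4 + 2*1) = -38*(4 + 2) = -38*6 = -228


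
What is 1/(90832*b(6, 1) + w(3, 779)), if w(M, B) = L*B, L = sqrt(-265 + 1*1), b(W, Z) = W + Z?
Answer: 79478/50554045625 - 779*I*sqrt(66)/202216182500 ≈ 1.5721e-6 - 3.1296e-8*I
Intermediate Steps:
L = 2*I*sqrt(66) (L = sqrt(-265 + 1) = sqrt(-264) = 2*I*sqrt(66) ≈ 16.248*I)
w(M, B) = 2*I*B*sqrt(66) (w(M, B) = (2*I*sqrt(66))*B = 2*I*B*sqrt(66))
1/(90832*b(6, 1) + w(3, 779)) = 1/(90832*(6 + 1) + 2*I*779*sqrt(66)) = 1/(90832*7 + 1558*I*sqrt(66)) = 1/(635824 + 1558*I*sqrt(66))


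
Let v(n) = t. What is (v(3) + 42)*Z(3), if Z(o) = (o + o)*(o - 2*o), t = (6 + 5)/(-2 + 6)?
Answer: -1611/2 ≈ -805.50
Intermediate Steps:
t = 11/4 ≈ 2.7500
v(n) = 11/4
Z(o) = -2*o² (Z(o) = (2*o)*(-o) = -2*o²)
(v(3) + 42)*Z(3) = (11/4 + 42)*(-2*3²) = 179*(-2*9)/4 = (179/4)*(-18) = -1611/2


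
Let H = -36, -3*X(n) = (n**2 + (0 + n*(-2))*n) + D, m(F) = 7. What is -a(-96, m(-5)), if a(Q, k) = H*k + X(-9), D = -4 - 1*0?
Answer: 671/3 ≈ 223.67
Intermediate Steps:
D = -4 (D = -4 + 0 = -4)
X(n) = 4/3 + n**2/3 (X(n) = -((n**2 + (0 + n*(-2))*n) - 4)/3 = -((n**2 + (0 - 2*n)*n) - 4)/3 = -((n**2 + (-2*n)*n) - 4)/3 = -((n**2 - 2*n**2) - 4)/3 = -(-n**2 - 4)/3 = -(-4 - n**2)/3 = 4/3 + n**2/3)
a(Q, k) = 85/3 - 36*k (a(Q, k) = -36*k + (4/3 + (1/3)*(-9)**2) = -36*k + (4/3 + (1/3)*81) = -36*k + (4/3 + 27) = -36*k + 85/3 = 85/3 - 36*k)
-a(-96, m(-5)) = -(85/3 - 36*7) = -(85/3 - 252) = -1*(-671/3) = 671/3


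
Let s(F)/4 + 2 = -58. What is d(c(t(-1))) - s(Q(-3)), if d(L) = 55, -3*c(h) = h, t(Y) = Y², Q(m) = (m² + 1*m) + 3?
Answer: 295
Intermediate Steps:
Q(m) = 3 + m + m² (Q(m) = (m² + m) + 3 = (m + m²) + 3 = 3 + m + m²)
c(h) = -h/3
s(F) = -240 (s(F) = -8 + 4*(-58) = -8 - 232 = -240)
d(c(t(-1))) - s(Q(-3)) = 55 - 1*(-240) = 55 + 240 = 295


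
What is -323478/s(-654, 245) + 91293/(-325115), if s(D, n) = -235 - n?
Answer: 3504124311/5201840 ≈ 673.63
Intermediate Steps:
-323478/s(-654, 245) + 91293/(-325115) = -323478/(-235 - 1*245) + 91293/(-325115) = -323478/(-235 - 245) + 91293*(-1/325115) = -323478/(-480) - 91293/325115 = -323478*(-1/480) - 91293/325115 = 53913/80 - 91293/325115 = 3504124311/5201840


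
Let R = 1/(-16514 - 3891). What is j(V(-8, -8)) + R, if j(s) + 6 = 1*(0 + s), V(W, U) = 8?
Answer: 40809/20405 ≈ 2.0000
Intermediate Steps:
j(s) = -6 + s (j(s) = -6 + 1*(0 + s) = -6 + 1*s = -6 + s)
R = -1/20405 (R = 1/(-20405) = -1/20405 ≈ -4.9008e-5)
j(V(-8, -8)) + R = (-6 + 8) - 1/20405 = 2 - 1/20405 = 40809/20405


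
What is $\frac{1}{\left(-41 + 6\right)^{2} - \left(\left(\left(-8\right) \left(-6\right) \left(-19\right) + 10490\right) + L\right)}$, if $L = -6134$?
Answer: $- \frac{1}{2219} \approx -0.00045065$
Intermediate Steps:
$\frac{1}{\left(-41 + 6\right)^{2} - \left(\left(\left(-8\right) \left(-6\right) \left(-19\right) + 10490\right) + L\right)} = \frac{1}{\left(-41 + 6\right)^{2} - \left(\left(\left(-8\right) \left(-6\right) \left(-19\right) + 10490\right) - 6134\right)} = \frac{1}{\left(-35\right)^{2} - \left(\left(48 \left(-19\right) + 10490\right) - 6134\right)} = \frac{1}{1225 - \left(\left(-912 + 10490\right) - 6134\right)} = \frac{1}{1225 - \left(9578 - 6134\right)} = \frac{1}{1225 - 3444} = \frac{1}{-2219} = - \frac{1}{2219}$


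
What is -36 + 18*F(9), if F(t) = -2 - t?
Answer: -234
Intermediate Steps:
-36 + 18*F(9) = -36 + 18*(-2 - 1*9) = -36 + 18*(-2 - 9) = -36 + 18*(-11) = -36 - 198 = -234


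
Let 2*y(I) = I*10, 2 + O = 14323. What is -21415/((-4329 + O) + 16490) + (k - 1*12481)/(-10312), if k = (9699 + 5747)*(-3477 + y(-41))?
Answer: 753099274633/136541192 ≈ 5515.5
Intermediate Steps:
O = 14321 (O = -2 + 14323 = 14321)
y(I) = 5*I (y(I) = (I*10)/2 = (10*I)/2 = 5*I)
k = -56872172 (k = (9699 + 5747)*(-3477 + 5*(-41)) = 15446*(-3477 - 205) = 15446*(-3682) = -56872172)
-21415/((-4329 + O) + 16490) + (k - 1*12481)/(-10312) = -21415/((-4329 + 14321) + 16490) + (-56872172 - 1*12481)/(-10312) = -21415/(9992 + 16490) + (-56872172 - 12481)*(-1/10312) = -21415/26482 - 56884653*(-1/10312) = -21415*1/26482 + 56884653/10312 = -21415/26482 + 56884653/10312 = 753099274633/136541192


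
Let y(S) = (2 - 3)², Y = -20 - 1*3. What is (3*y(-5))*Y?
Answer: -69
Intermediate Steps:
Y = -23 (Y = -20 - 3 = -23)
y(S) = 1 (y(S) = (-1)² = 1)
(3*y(-5))*Y = (3*1)*(-23) = 3*(-23) = -69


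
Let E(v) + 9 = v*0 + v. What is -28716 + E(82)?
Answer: -28643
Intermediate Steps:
E(v) = -9 + v (E(v) = -9 + (v*0 + v) = -9 + (0 + v) = -9 + v)
-28716 + E(82) = -28716 + (-9 + 82) = -28716 + 73 = -28643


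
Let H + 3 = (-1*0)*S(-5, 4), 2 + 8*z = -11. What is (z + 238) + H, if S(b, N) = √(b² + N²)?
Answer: 1867/8 ≈ 233.38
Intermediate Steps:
z = -13/8 (z = -¼ + (⅛)*(-11) = -¼ - 11/8 = -13/8 ≈ -1.6250)
S(b, N) = √(N² + b²)
H = -3 (H = -3 + (-1*0)*√(4² + (-5)²) = -3 + 0*√(16 + 25) = -3 + 0*√41 = -3 + 0 = -3)
(z + 238) + H = (-13/8 + 238) - 3 = 1891/8 - 3 = 1867/8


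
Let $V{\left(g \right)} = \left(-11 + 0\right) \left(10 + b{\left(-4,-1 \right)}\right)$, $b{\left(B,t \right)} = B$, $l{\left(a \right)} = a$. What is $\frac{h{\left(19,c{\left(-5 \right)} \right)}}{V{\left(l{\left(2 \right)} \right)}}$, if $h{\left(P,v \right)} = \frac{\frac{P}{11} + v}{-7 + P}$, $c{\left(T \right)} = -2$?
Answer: $\frac{1}{2904} \approx 0.00034435$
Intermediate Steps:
$h{\left(P,v \right)} = \frac{v + \frac{P}{11}}{-7 + P}$ ($h{\left(P,v \right)} = \frac{P \frac{1}{11} + v}{-7 + P} = \frac{\frac{P}{11} + v}{-7 + P} = \frac{v + \frac{P}{11}}{-7 + P}$)
$V{\left(g \right)} = -66$ ($V{\left(g \right)} = \left(-11 + 0\right) \left(10 - 4\right) = \left(-11\right) 6 = -66$)
$\frac{h{\left(19,c{\left(-5 \right)} \right)}}{V{\left(l{\left(2 \right)} \right)}} = \frac{\frac{1}{-7 + 19} \left(-2 + \frac{1}{11} \cdot 19\right)}{-66} = \frac{-2 + \frac{19}{11}}{12} \left(- \frac{1}{66}\right) = \frac{1}{12} \left(- \frac{3}{11}\right) \left(- \frac{1}{66}\right) = \left(- \frac{1}{44}\right) \left(- \frac{1}{66}\right) = \frac{1}{2904}$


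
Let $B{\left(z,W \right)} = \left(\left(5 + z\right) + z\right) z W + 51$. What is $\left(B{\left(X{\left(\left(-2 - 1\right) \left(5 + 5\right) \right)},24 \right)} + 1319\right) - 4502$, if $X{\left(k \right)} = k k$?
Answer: $38984868$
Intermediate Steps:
$X{\left(k \right)} = k^{2}$
$B{\left(z,W \right)} = 51 + W z \left(5 + 2 z\right)$ ($B{\left(z,W \right)} = \left(5 + 2 z\right) z W + 51 = z \left(5 + 2 z\right) W + 51 = W z \left(5 + 2 z\right) + 51 = 51 + W z \left(5 + 2 z\right)$)
$\left(B{\left(X{\left(\left(-2 - 1\right) \left(5 + 5\right) \right)},24 \right)} + 1319\right) - 4502 = \left(\left(51 + 2 \cdot 24 \left(\left(\left(-2 - 1\right) \left(5 + 5\right)\right)^{2}\right)^{2} + 5 \cdot 24 \left(\left(-2 - 1\right) \left(5 + 5\right)\right)^{2}\right) + 1319\right) - 4502 = \left(\left(51 + 2 \cdot 24 \left(\left(\left(-3\right) 10\right)^{2}\right)^{2} + 5 \cdot 24 \left(\left(-3\right) 10\right)^{2}\right) + 1319\right) - 4502 = \left(\left(51 + 2 \cdot 24 \left(\left(-30\right)^{2}\right)^{2} + 5 \cdot 24 \left(-30\right)^{2}\right) + 1319\right) - 4502 = \left(\left(51 + 2 \cdot 24 \cdot 900^{2} + 5 \cdot 24 \cdot 900\right) + 1319\right) - 4502 = \left(\left(51 + 2 \cdot 24 \cdot 810000 + 108000\right) + 1319\right) - 4502 = \left(\left(51 + 38880000 + 108000\right) + 1319\right) - 4502 = \left(38988051 + 1319\right) - 4502 = 38989370 - 4502 = 38984868$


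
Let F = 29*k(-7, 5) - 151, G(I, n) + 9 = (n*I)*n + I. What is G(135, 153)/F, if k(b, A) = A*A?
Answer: 3160341/574 ≈ 5505.8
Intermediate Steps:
G(I, n) = -9 + I + I*n² (G(I, n) = -9 + ((n*I)*n + I) = -9 + ((I*n)*n + I) = -9 + (I*n² + I) = -9 + (I + I*n²) = -9 + I + I*n²)
k(b, A) = A²
F = 574 (F = 29*5² - 151 = 29*25 - 151 = 725 - 151 = 574)
G(135, 153)/F = (-9 + 135 + 135*153²)/574 = (-9 + 135 + 135*23409)*(1/574) = (-9 + 135 + 3160215)*(1/574) = 3160341*(1/574) = 3160341/574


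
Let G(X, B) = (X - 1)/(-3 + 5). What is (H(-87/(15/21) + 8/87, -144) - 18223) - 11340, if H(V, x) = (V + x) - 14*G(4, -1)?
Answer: -12984623/435 ≈ -29850.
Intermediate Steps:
G(X, B) = -1/2 + X/2 (G(X, B) = (-1 + X)/2 = (-1 + X)*(1/2) = -1/2 + X/2)
H(V, x) = -21 + V + x (H(V, x) = (V + x) - 14*(-1/2 + (1/2)*4) = (V + x) - 14*(-1/2 + 2) = (V + x) - 14*3/2 = (V + x) - 21 = -21 + V + x)
(H(-87/(15/21) + 8/87, -144) - 18223) - 11340 = ((-21 + (-87/(15/21) + 8/87) - 144) - 18223) - 11340 = ((-21 + (-87/(15*(1/21)) + 8*(1/87)) - 144) - 18223) - 11340 = ((-21 + (-87/5/7 + 8/87) - 144) - 18223) - 11340 = ((-21 + (-87*7/5 + 8/87) - 144) - 18223) - 11340 = ((-21 + (-609/5 + 8/87) - 144) - 18223) - 11340 = ((-21 - 52943/435 - 144) - 18223) - 11340 = (-124718/435 - 18223) - 11340 = -8051723/435 - 11340 = -12984623/435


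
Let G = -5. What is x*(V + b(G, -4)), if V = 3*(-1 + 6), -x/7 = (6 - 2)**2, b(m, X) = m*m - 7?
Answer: -3696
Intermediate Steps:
b(m, X) = -7 + m**2 (b(m, X) = m**2 - 7 = -7 + m**2)
x = -112 (x = -7*(6 - 2)**2 = -7*4**2 = -7*16 = -112)
V = 15 (V = 3*5 = 15)
x*(V + b(G, -4)) = -112*(15 + (-7 + (-5)**2)) = -112*(15 + (-7 + 25)) = -112*(15 + 18) = -112*33 = -3696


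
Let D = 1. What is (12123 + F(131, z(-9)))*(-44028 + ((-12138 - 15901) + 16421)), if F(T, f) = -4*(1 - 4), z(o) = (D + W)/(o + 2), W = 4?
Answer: -675264210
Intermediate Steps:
z(o) = 5/(2 + o) (z(o) = (1 + 4)/(o + 2) = 5/(2 + o))
F(T, f) = 12 (F(T, f) = -4*(-3) = 12)
(12123 + F(131, z(-9)))*(-44028 + ((-12138 - 15901) + 16421)) = (12123 + 12)*(-44028 + ((-12138 - 15901) + 16421)) = 12135*(-44028 + (-28039 + 16421)) = 12135*(-44028 - 11618) = 12135*(-55646) = -675264210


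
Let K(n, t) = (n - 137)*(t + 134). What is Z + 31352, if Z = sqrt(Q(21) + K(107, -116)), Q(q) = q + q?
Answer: 31352 + I*sqrt(498) ≈ 31352.0 + 22.316*I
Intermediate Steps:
K(n, t) = (-137 + n)*(134 + t)
Q(q) = 2*q
Z = I*sqrt(498) (Z = sqrt(2*21 + (-18358 - 137*(-116) + 134*107 + 107*(-116))) = sqrt(42 + (-18358 + 15892 + 14338 - 12412)) = sqrt(42 - 540) = sqrt(-498) = I*sqrt(498) ≈ 22.316*I)
Z + 31352 = I*sqrt(498) + 31352 = 31352 + I*sqrt(498)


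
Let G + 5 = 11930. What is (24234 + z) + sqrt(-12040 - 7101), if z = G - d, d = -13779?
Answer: 49938 + I*sqrt(19141) ≈ 49938.0 + 138.35*I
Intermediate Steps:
G = 11925 (G = -5 + 11930 = 11925)
z = 25704 (z = 11925 - 1*(-13779) = 11925 + 13779 = 25704)
(24234 + z) + sqrt(-12040 - 7101) = (24234 + 25704) + sqrt(-12040 - 7101) = 49938 + sqrt(-19141) = 49938 + I*sqrt(19141)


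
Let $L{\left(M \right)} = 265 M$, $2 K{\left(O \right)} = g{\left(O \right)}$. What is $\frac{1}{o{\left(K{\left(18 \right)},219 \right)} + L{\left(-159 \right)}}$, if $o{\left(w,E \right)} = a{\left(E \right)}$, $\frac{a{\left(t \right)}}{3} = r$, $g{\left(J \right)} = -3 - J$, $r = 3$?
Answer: $- \frac{1}{42126} \approx -2.3738 \cdot 10^{-5}$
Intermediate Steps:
$K{\left(O \right)} = - \frac{3}{2} - \frac{O}{2}$ ($K{\left(O \right)} = \frac{-3 - O}{2} = - \frac{3}{2} - \frac{O}{2}$)
$a{\left(t \right)} = 9$ ($a{\left(t \right)} = 3 \cdot 3 = 9$)
$o{\left(w,E \right)} = 9$
$\frac{1}{o{\left(K{\left(18 \right)},219 \right)} + L{\left(-159 \right)}} = \frac{1}{9 + 265 \left(-159\right)} = \frac{1}{9 - 42135} = \frac{1}{-42126} = - \frac{1}{42126}$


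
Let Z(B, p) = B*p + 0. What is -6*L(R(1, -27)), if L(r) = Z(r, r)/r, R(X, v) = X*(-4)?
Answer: 24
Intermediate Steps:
R(X, v) = -4*X
Z(B, p) = B*p
L(r) = r (L(r) = (r*r)/r = r²/r = r)
-6*L(R(1, -27)) = -(-24) = -6*(-4) = 24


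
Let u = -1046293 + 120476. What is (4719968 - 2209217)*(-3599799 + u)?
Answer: -11362694897616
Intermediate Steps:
u = -925817
(4719968 - 2209217)*(-3599799 + u) = (4719968 - 2209217)*(-3599799 - 925817) = 2510751*(-4525616) = -11362694897616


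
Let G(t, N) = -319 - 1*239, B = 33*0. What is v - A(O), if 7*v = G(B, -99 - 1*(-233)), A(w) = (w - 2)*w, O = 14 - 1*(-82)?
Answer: -63726/7 ≈ -9103.7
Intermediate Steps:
O = 96 (O = 14 + 82 = 96)
B = 0
G(t, N) = -558 (G(t, N) = -319 - 239 = -558)
A(w) = w*(-2 + w) (A(w) = (-2 + w)*w = w*(-2 + w))
v = -558/7 (v = (1/7)*(-558) = -558/7 ≈ -79.714)
v - A(O) = -558/7 - 96*(-2 + 96) = -558/7 - 96*94 = -558/7 - 1*9024 = -558/7 - 9024 = -63726/7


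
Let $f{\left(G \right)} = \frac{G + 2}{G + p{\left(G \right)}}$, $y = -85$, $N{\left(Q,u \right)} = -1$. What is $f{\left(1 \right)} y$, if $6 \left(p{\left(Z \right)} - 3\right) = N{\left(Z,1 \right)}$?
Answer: $- \frac{1530}{23} \approx -66.522$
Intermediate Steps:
$p{\left(Z \right)} = \frac{17}{6}$ ($p{\left(Z \right)} = 3 + \frac{1}{6} \left(-1\right) = 3 - \frac{1}{6} = \frac{17}{6}$)
$f{\left(G \right)} = \frac{2 + G}{\frac{17}{6} + G}$ ($f{\left(G \right)} = \frac{G + 2}{G + \frac{17}{6}} = \frac{2 + G}{\frac{17}{6} + G}$)
$f{\left(1 \right)} y = \frac{6 \left(2 + 1\right)}{17 + 6 \cdot 1} \left(-85\right) = 6 \frac{1}{17 + 6} \cdot 3 \left(-85\right) = 6 \cdot \frac{1}{23} \cdot 3 \left(-85\right) = \frac{18}{23} \left(-85\right) = - \frac{1530}{23}$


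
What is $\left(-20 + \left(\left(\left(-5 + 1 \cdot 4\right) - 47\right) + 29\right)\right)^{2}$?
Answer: $1521$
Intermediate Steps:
$\left(-20 + \left(\left(\left(-5 + 1 \cdot 4\right) - 47\right) + 29\right)\right)^{2} = \left(-20 + \left(\left(\left(-5 + 4\right) - 47\right) + 29\right)\right)^{2} = \left(-20 + \left(\left(-1 - 47\right) + 29\right)\right)^{2} = \left(-20 + \left(-48 + 29\right)\right)^{2} = \left(-20 - 19\right)^{2} = \left(-39\right)^{2} = 1521$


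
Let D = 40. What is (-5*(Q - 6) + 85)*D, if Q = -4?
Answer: 5400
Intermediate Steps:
(-5*(Q - 6) + 85)*D = (-5*(-4 - 6) + 85)*40 = (-5*(-10) + 85)*40 = (50 + 85)*40 = 135*40 = 5400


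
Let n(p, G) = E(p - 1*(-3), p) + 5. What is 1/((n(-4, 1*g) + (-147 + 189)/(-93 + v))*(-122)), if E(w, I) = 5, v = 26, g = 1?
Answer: -67/76616 ≈ -0.00087449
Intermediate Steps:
n(p, G) = 10 (n(p, G) = 5 + 5 = 10)
1/((n(-4, 1*g) + (-147 + 189)/(-93 + v))*(-122)) = 1/((10 + (-147 + 189)/(-93 + 26))*(-122)) = 1/((10 + 42/(-67))*(-122)) = 1/((10 + 42*(-1/67))*(-122)) = 1/((10 - 42/67)*(-122)) = 1/((628/67)*(-122)) = 1/(-76616/67) = -67/76616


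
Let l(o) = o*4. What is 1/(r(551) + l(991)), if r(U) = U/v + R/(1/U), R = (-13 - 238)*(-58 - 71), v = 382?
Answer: 382/6816711477 ≈ 5.6039e-8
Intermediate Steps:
R = 32379 (R = -251*(-129) = 32379)
l(o) = 4*o
r(U) = 12368779*U/382 (r(U) = U/382 + 32379/(1/U) = U*(1/382) + 32379*U = U/382 + 32379*U = 12368779*U/382)
1/(r(551) + l(991)) = 1/((12368779/382)*551 + 4*991) = 1/(6815197229/382 + 3964) = 1/(6816711477/382) = 382/6816711477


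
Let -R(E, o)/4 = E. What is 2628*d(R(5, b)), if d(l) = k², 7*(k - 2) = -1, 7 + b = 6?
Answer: 444132/49 ≈ 9063.9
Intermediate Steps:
b = -1 (b = -7 + 6 = -1)
k = 13/7 (k = 2 + (⅐)*(-1) = 2 - ⅐ = 13/7 ≈ 1.8571)
R(E, o) = -4*E
d(l) = 169/49 (d(l) = (13/7)² = 169/49)
2628*d(R(5, b)) = 2628*(169/49) = 444132/49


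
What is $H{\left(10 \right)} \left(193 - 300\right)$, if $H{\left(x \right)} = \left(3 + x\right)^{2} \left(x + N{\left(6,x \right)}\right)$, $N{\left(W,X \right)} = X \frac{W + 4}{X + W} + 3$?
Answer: $- \frac{1392391}{4} \approx -3.481 \cdot 10^{5}$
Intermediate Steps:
$N{\left(W,X \right)} = 3 + \frac{X \left(4 + W\right)}{W + X}$ ($N{\left(W,X \right)} = X \frac{4 + W}{W + X} + 3 = \frac{X \left(4 + W\right)}{W + X} + 3 = 3 + \frac{X \left(4 + W\right)}{W + X}$)
$H{\left(x \right)} = \left(3 + x\right)^{2} \left(x + \frac{18 + 13 x}{6 + x}\right)$ ($H{\left(x \right)} = \left(3 + x\right)^{2} \left(x + \frac{3 \cdot 6 + 7 x + 6 x}{6 + x}\right) = \left(3 + x\right)^{2} \left(x + \frac{18 + 7 x + 6 x}{6 + x}\right) = \left(3 + x\right)^{2} \left(x + \frac{18 + 13 x}{6 + x}\right)$)
$H{\left(10 \right)} \left(193 - 300\right) = \frac{\left(3 + 10\right)^{2} \left(18 + 13 \cdot 10 + 10 \left(6 + 10\right)\right)}{6 + 10} \left(193 - 300\right) = \frac{13^{2} \left(18 + 130 + 10 \cdot 16\right)}{16} \left(-107\right) = 169 \cdot \frac{1}{16} \left(18 + 130 + 160\right) \left(-107\right) = 169 \cdot \frac{1}{16} \cdot 308 \left(-107\right) = \frac{13013}{4} \left(-107\right) = - \frac{1392391}{4}$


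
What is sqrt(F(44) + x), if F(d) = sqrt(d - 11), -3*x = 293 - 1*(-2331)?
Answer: sqrt(-7872 + 9*sqrt(33))/3 ≈ 29.477*I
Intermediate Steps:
x = -2624/3 (x = -(293 - 1*(-2331))/3 = -(293 + 2331)/3 = -1/3*2624 = -2624/3 ≈ -874.67)
F(d) = sqrt(-11 + d)
sqrt(F(44) + x) = sqrt(sqrt(-11 + 44) - 2624/3) = sqrt(sqrt(33) - 2624/3) = sqrt(-2624/3 + sqrt(33))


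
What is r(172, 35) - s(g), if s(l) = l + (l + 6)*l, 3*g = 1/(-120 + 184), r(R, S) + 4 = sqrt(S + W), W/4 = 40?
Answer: -148801/36864 + sqrt(195) ≈ 9.9277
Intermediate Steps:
W = 160 (W = 4*40 = 160)
r(R, S) = -4 + sqrt(160 + S) (r(R, S) = -4 + sqrt(S + 160) = -4 + sqrt(160 + S))
g = 1/192 (g = 1/(3*(-120 + 184)) = (1/3)/64 = (1/3)*(1/64) = 1/192 ≈ 0.0052083)
s(l) = l + l*(6 + l) (s(l) = l + (6 + l)*l = l + l*(6 + l))
r(172, 35) - s(g) = (-4 + sqrt(160 + 35)) - (7 + 1/192)/192 = (-4 + sqrt(195)) - 1345/(192*192) = (-4 + sqrt(195)) - 1*1345/36864 = (-4 + sqrt(195)) - 1345/36864 = -148801/36864 + sqrt(195)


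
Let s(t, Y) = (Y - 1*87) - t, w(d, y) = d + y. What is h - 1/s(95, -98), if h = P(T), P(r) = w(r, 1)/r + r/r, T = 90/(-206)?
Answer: -719/2520 ≈ -0.28532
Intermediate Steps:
T = -45/103 (T = 90*(-1/206) = -45/103 ≈ -0.43689)
s(t, Y) = -87 + Y - t (s(t, Y) = (Y - 87) - t = (-87 + Y) - t = -87 + Y - t)
P(r) = 1 + (1 + r)/r (P(r) = (r + 1)/r + r/r = (1 + r)/r + 1 = 1 + (1 + r)/r)
h = -13/45 (h = 2 + 1/(-45/103) = 2 - 103/45 = -13/45 ≈ -0.28889)
h - 1/s(95, -98) = -13/45 - 1/(-87 - 98 - 1*95) = -13/45 - 1/(-87 - 98 - 95) = -13/45 - 1/(-280) = -13/45 - 1*(-1/280) = -13/45 + 1/280 = -719/2520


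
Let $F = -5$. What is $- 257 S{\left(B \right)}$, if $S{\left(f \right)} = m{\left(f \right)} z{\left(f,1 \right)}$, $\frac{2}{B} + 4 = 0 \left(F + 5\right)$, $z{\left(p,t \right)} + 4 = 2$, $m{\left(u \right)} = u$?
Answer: $-257$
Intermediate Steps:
$z{\left(p,t \right)} = -2$ ($z{\left(p,t \right)} = -4 + 2 = -2$)
$B = - \frac{1}{2}$ ($B = \frac{2}{-4 + 0 \left(-5 + 5\right)} = \frac{2}{-4 + 0 \cdot 0} = \frac{2}{-4 + 0} = \frac{2}{-4} = 2 \left(- \frac{1}{4}\right) = - \frac{1}{2} \approx -0.5$)
$S{\left(f \right)} = - 2 f$ ($S{\left(f \right)} = f \left(-2\right) = - 2 f$)
$- 257 S{\left(B \right)} = - 257 \left(\left(-2\right) \left(- \frac{1}{2}\right)\right) = \left(-257\right) 1 = -257$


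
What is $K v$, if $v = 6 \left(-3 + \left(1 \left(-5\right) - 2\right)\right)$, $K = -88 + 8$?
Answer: $4800$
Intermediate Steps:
$K = -80$
$v = -60$ ($v = 6 \left(-3 - 7\right) = 6 \left(-10\right) = -60$)
$K v = \left(-80\right) \left(-60\right) = 4800$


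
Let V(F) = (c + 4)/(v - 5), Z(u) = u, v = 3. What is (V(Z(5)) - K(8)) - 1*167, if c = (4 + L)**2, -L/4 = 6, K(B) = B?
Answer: -377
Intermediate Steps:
L = -24 (L = -4*6 = -24)
c = 400 (c = (4 - 24)**2 = (-20)**2 = 400)
V(F) = -202 (V(F) = (400 + 4)/(3 - 5) = 404/(-2) = 404*(-1/2) = -202)
(V(Z(5)) - K(8)) - 1*167 = (-202 - 1*8) - 1*167 = (-202 - 8) - 167 = -210 - 167 = -377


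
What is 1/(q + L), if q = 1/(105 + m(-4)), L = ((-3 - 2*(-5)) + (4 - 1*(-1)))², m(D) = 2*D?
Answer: 97/13969 ≈ 0.0069439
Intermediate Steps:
L = 144 (L = ((-3 + 10) + (4 + 1))² = (7 + 5)² = 12² = 144)
q = 1/97 (q = 1/(105 + 2*(-4)) = 1/(105 - 8) = 1/97 ≈ 0.010309)
1/(q + L) = 1/(1/97 + 144) = 1/(13969/97) = 97/13969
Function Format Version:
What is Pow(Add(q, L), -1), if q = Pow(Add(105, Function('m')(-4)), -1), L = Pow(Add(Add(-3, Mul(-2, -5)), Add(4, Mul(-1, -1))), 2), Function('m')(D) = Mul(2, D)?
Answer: Rational(97, 13969) ≈ 0.0069439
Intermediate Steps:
L = 144 (L = Pow(Add(Add(-3, 10), Add(4, 1)), 2) = Pow(Add(7, 5), 2) = Pow(12, 2) = 144)
q = Rational(1, 97) (q = Pow(Add(105, Mul(2, -4)), -1) = Pow(Add(105, -8), -1) = Pow(97, -1) = Rational(1, 97) ≈ 0.010309)
Pow(Add(q, L), -1) = Pow(Add(Rational(1, 97), 144), -1) = Pow(Rational(13969, 97), -1) = Rational(97, 13969)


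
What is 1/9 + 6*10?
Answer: 541/9 ≈ 60.111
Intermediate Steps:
1/9 + 6*10 = 1/9 + 60 = 541/9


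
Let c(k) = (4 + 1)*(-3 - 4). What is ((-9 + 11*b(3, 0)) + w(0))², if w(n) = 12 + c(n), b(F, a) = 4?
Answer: 144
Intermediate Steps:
c(k) = -35 (c(k) = 5*(-7) = -35)
w(n) = -23 (w(n) = 12 - 35 = -23)
((-9 + 11*b(3, 0)) + w(0))² = ((-9 + 11*4) - 23)² = ((-9 + 44) - 23)² = (35 - 23)² = 12² = 144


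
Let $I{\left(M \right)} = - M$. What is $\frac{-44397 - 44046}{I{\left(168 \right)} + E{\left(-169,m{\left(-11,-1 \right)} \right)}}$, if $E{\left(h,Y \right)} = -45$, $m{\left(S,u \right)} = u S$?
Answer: $\frac{29481}{71} \approx 415.23$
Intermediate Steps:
$m{\left(S,u \right)} = S u$
$\frac{-44397 - 44046}{I{\left(168 \right)} + E{\left(-169,m{\left(-11,-1 \right)} \right)}} = \frac{-44397 - 44046}{\left(-1\right) 168 - 45} = - \frac{88443}{-168 - 45} = - \frac{88443}{-213} = \left(-88443\right) \left(- \frac{1}{213}\right) = \frac{29481}{71}$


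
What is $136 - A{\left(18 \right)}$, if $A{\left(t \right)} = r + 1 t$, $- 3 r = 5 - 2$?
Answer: $119$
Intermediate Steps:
$r = -1$ ($r = - \frac{5 - 2}{3} = \left(- \frac{1}{3}\right) 3 = -1$)
$A{\left(t \right)} = -1 + t$ ($A{\left(t \right)} = -1 + 1 t = -1 + t$)
$136 - A{\left(18 \right)} = 136 - \left(-1 + 18\right) = 136 - 17 = 119$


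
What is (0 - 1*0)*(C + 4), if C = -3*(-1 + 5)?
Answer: 0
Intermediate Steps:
C = -12 (C = -3*4 = -12)
(0 - 1*0)*(C + 4) = (0 - 1*0)*(-12 + 4) = (0 + 0)*(-8) = 0*(-8) = 0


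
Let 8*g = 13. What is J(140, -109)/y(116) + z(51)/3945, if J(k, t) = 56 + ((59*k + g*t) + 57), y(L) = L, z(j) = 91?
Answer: 258746263/3660960 ≈ 70.677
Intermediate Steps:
g = 13/8 (g = (⅛)*13 = 13/8 ≈ 1.6250)
J(k, t) = 113 + 59*k + 13*t/8 (J(k, t) = 56 + ((59*k + 13*t/8) + 57) = 56 + (57 + 59*k + 13*t/8) = 113 + 59*k + 13*t/8)
J(140, -109)/y(116) + z(51)/3945 = (113 + 59*140 + (13/8)*(-109))/116 + 91/3945 = (113 + 8260 - 1417/8)*(1/116) + 91*(1/3945) = (65567/8)*(1/116) + 91/3945 = 65567/928 + 91/3945 = 258746263/3660960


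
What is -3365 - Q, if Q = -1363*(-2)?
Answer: -6091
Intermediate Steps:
Q = 2726
-3365 - Q = -3365 - 1*2726 = -3365 - 2726 = -6091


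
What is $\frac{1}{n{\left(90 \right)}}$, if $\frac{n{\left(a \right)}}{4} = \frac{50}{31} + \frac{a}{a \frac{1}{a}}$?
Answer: $\frac{31}{11360} \approx 0.0027289$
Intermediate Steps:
$n{\left(a \right)} = \frac{200}{31} + 4 a$ ($n{\left(a \right)} = 4 \left(\frac{50}{31} + \frac{a}{a \frac{1}{a}}\right) = 4 \left(50 \cdot \frac{1}{31} + \frac{a}{1}\right) = 4 \left(\frac{50}{31} + a 1\right) = 4 \left(\frac{50}{31} + a\right) = \frac{200}{31} + 4 a$)
$\frac{1}{n{\left(90 \right)}} = \frac{1}{\frac{200}{31} + 4 \cdot 90} = \frac{1}{\frac{200}{31} + 360} = \frac{1}{\frac{11360}{31}} = \frac{31}{11360}$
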